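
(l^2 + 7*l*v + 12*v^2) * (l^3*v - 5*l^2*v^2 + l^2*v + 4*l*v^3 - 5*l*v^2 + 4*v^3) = l^5*v + 2*l^4*v^2 + l^4*v - 19*l^3*v^3 + 2*l^3*v^2 - 32*l^2*v^4 - 19*l^2*v^3 + 48*l*v^5 - 32*l*v^4 + 48*v^5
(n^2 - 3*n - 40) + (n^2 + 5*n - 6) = 2*n^2 + 2*n - 46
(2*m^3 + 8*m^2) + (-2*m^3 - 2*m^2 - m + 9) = 6*m^2 - m + 9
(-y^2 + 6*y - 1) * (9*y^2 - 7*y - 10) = -9*y^4 + 61*y^3 - 41*y^2 - 53*y + 10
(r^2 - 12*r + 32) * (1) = r^2 - 12*r + 32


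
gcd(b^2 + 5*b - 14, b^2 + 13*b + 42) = b + 7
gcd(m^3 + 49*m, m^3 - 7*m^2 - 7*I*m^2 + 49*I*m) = m^2 - 7*I*m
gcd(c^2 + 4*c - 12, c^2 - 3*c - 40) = 1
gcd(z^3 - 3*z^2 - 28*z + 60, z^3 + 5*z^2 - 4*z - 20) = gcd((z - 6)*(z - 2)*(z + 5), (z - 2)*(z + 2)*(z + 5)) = z^2 + 3*z - 10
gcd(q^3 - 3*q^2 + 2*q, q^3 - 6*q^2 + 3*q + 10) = q - 2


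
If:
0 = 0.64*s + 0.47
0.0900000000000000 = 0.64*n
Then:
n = 0.14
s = -0.73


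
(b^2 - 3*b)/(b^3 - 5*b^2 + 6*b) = 1/(b - 2)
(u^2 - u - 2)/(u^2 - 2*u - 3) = (u - 2)/(u - 3)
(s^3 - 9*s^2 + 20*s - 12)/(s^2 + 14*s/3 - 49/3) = 3*(s^3 - 9*s^2 + 20*s - 12)/(3*s^2 + 14*s - 49)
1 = 1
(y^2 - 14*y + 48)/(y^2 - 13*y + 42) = (y - 8)/(y - 7)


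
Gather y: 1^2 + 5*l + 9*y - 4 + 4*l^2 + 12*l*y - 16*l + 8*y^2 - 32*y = 4*l^2 - 11*l + 8*y^2 + y*(12*l - 23) - 3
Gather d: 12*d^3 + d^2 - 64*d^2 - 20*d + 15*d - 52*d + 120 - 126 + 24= 12*d^3 - 63*d^2 - 57*d + 18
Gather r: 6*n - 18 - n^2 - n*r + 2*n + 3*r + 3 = -n^2 + 8*n + r*(3 - n) - 15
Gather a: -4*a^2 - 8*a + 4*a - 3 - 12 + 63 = -4*a^2 - 4*a + 48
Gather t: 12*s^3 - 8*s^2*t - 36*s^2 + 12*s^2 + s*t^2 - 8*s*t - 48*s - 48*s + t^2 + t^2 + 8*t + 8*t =12*s^3 - 24*s^2 - 96*s + t^2*(s + 2) + t*(-8*s^2 - 8*s + 16)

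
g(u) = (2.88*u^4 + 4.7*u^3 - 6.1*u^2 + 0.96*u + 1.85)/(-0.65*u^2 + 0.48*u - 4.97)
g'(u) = (1.3*u - 0.48)*(2.88*u^4 + 4.7*u^3 - 6.1*u^2 + 0.96*u + 1.85)/(-0.65*u^2 + 0.48*u - 4.97)^2 + (11.52*u^3 + 14.1*u^2 - 12.2*u + 0.96)/(-0.65*u^2 + 0.48*u - 4.97)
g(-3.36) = -8.52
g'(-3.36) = 13.98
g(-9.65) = -287.68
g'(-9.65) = 73.77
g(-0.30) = -0.18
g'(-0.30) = -1.11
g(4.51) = -93.89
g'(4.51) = -48.92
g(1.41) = -2.80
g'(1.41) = -7.21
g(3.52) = -50.89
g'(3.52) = -37.65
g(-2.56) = -0.41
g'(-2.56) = 6.42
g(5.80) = -165.41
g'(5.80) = -61.72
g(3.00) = -33.05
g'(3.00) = -30.84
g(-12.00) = -486.05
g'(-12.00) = 95.02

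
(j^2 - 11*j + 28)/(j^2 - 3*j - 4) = (j - 7)/(j + 1)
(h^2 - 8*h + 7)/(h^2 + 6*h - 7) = (h - 7)/(h + 7)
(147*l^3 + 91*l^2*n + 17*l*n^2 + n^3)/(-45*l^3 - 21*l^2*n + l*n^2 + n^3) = (-49*l^2 - 14*l*n - n^2)/(15*l^2 + 2*l*n - n^2)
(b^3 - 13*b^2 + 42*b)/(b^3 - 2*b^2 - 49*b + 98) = b*(b - 6)/(b^2 + 5*b - 14)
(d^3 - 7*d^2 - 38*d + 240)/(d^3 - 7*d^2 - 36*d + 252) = (d^2 - 13*d + 40)/(d^2 - 13*d + 42)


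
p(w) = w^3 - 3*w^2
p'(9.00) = 189.00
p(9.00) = 486.00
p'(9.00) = 189.00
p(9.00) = 486.00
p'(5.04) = 45.96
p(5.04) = 51.82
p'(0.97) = -3.00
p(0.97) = -1.91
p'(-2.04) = 24.72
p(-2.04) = -20.97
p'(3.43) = 14.71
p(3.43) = 5.06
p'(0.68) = -2.69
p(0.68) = -1.07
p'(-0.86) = 7.38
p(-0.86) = -2.85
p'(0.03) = -0.18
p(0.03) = -0.00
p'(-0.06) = 0.37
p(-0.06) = -0.01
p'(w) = 3*w^2 - 6*w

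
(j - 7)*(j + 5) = j^2 - 2*j - 35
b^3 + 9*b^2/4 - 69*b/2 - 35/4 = (b - 5)*(b + 1/4)*(b + 7)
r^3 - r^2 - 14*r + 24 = (r - 3)*(r - 2)*(r + 4)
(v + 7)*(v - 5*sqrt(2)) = v^2 - 5*sqrt(2)*v + 7*v - 35*sqrt(2)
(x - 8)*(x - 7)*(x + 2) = x^3 - 13*x^2 + 26*x + 112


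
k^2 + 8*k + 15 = (k + 3)*(k + 5)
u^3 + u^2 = u^2*(u + 1)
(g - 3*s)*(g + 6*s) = g^2 + 3*g*s - 18*s^2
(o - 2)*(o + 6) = o^2 + 4*o - 12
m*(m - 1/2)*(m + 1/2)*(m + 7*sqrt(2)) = m^4 + 7*sqrt(2)*m^3 - m^2/4 - 7*sqrt(2)*m/4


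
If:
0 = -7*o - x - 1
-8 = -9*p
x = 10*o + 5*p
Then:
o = -49/153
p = 8/9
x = 190/153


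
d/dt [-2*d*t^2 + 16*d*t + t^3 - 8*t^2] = -4*d*t + 16*d + 3*t^2 - 16*t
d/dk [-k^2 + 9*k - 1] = 9 - 2*k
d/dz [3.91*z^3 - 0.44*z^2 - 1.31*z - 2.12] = 11.73*z^2 - 0.88*z - 1.31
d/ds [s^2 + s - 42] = 2*s + 1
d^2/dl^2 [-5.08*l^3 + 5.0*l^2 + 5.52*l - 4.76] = 10.0 - 30.48*l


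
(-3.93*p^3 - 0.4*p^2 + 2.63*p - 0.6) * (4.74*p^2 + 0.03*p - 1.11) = -18.6282*p^5 - 2.0139*p^4 + 16.8165*p^3 - 2.3211*p^2 - 2.9373*p + 0.666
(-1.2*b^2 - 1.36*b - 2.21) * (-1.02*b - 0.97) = 1.224*b^3 + 2.5512*b^2 + 3.5734*b + 2.1437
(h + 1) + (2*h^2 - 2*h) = 2*h^2 - h + 1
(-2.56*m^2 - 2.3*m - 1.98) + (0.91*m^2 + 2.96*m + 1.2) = -1.65*m^2 + 0.66*m - 0.78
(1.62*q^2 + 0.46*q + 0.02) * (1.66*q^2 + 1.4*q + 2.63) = 2.6892*q^4 + 3.0316*q^3 + 4.9378*q^2 + 1.2378*q + 0.0526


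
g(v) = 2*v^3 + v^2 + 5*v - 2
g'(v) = 6*v^2 + 2*v + 5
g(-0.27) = -3.32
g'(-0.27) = 4.90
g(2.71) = 58.70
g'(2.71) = 54.48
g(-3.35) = -82.72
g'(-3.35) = 65.64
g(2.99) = 75.35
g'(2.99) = 64.62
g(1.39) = 12.25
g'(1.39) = 19.37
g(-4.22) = -155.59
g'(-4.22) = 103.41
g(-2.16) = -28.29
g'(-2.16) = 28.67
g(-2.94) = -58.88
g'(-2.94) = 50.98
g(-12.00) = -3374.00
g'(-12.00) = 845.00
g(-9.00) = -1424.00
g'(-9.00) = 473.00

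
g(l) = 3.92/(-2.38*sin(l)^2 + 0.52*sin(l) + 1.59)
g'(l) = 3.92*(4.76*sin(l)*cos(l) - 0.52*cos(l))/(-2.38*sin(l)^2 + 0.52*sin(l) + 1.59)^2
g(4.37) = -3.88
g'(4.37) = 6.44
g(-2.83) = 3.25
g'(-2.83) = 5.07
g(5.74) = 5.72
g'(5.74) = -21.29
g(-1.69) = -3.08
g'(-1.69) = 1.51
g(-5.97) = 2.57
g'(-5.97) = 1.52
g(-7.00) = 17.73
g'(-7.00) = -220.52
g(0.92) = 7.88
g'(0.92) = 31.38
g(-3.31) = 2.43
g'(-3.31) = -0.41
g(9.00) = 2.80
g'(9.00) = -2.63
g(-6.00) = 2.53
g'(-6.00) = 1.27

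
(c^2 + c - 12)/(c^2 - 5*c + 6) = (c + 4)/(c - 2)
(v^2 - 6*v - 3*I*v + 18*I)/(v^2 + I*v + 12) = (v - 6)/(v + 4*I)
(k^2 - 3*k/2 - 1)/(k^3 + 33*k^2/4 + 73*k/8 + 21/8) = 4*(k - 2)/(4*k^2 + 31*k + 21)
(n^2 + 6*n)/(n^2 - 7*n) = (n + 6)/(n - 7)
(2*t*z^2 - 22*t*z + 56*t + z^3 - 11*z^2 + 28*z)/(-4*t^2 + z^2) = (z^2 - 11*z + 28)/(-2*t + z)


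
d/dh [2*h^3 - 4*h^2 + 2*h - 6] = 6*h^2 - 8*h + 2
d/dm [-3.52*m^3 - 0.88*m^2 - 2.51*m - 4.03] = -10.56*m^2 - 1.76*m - 2.51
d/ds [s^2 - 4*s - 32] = 2*s - 4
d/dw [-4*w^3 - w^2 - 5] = 2*w*(-6*w - 1)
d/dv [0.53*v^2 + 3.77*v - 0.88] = 1.06*v + 3.77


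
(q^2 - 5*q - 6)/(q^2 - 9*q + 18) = (q + 1)/(q - 3)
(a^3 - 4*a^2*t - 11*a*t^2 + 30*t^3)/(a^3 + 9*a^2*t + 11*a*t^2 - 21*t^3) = (-a^2 + 7*a*t - 10*t^2)/(-a^2 - 6*a*t + 7*t^2)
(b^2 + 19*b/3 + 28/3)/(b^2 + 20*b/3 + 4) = (3*b^2 + 19*b + 28)/(3*b^2 + 20*b + 12)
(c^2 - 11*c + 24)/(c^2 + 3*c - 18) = (c - 8)/(c + 6)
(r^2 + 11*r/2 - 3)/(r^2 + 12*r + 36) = (r - 1/2)/(r + 6)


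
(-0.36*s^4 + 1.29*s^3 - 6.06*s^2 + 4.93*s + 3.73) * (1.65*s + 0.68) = -0.594*s^5 + 1.8837*s^4 - 9.1218*s^3 + 4.0137*s^2 + 9.5069*s + 2.5364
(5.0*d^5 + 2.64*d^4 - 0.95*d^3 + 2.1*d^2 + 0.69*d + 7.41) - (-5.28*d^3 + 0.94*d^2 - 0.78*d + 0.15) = 5.0*d^5 + 2.64*d^4 + 4.33*d^3 + 1.16*d^2 + 1.47*d + 7.26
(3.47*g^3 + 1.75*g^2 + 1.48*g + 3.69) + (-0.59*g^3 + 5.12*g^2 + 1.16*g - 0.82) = 2.88*g^3 + 6.87*g^2 + 2.64*g + 2.87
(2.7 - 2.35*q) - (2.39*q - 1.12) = 3.82 - 4.74*q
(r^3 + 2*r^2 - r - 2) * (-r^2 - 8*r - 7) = -r^5 - 10*r^4 - 22*r^3 - 4*r^2 + 23*r + 14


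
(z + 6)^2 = z^2 + 12*z + 36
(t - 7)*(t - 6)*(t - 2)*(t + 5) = t^4 - 10*t^3 - 7*t^2 + 256*t - 420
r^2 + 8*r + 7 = (r + 1)*(r + 7)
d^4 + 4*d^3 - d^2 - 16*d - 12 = (d - 2)*(d + 1)*(d + 2)*(d + 3)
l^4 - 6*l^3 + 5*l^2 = l^2*(l - 5)*(l - 1)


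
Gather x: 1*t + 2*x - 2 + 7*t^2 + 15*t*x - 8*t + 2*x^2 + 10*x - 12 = 7*t^2 - 7*t + 2*x^2 + x*(15*t + 12) - 14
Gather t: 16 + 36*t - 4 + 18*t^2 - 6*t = 18*t^2 + 30*t + 12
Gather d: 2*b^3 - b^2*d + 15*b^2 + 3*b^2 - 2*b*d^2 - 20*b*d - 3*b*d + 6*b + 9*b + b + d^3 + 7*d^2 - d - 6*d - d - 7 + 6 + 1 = 2*b^3 + 18*b^2 + 16*b + d^3 + d^2*(7 - 2*b) + d*(-b^2 - 23*b - 8)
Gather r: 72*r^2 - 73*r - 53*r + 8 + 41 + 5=72*r^2 - 126*r + 54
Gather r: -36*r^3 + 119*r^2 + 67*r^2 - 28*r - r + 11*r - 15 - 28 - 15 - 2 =-36*r^3 + 186*r^2 - 18*r - 60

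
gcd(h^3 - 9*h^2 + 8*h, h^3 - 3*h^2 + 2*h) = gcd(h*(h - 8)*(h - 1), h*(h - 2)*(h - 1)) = h^2 - h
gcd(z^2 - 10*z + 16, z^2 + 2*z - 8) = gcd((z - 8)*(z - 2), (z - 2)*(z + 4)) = z - 2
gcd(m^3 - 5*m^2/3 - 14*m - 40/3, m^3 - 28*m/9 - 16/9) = m + 4/3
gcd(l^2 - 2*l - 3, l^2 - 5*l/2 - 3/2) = l - 3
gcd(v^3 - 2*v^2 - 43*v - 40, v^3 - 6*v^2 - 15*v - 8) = v^2 - 7*v - 8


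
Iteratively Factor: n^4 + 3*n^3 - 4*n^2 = (n)*(n^3 + 3*n^2 - 4*n) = n*(n + 4)*(n^2 - n) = n*(n - 1)*(n + 4)*(n)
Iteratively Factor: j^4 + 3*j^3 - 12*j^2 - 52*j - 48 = (j + 3)*(j^3 - 12*j - 16) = (j + 2)*(j + 3)*(j^2 - 2*j - 8) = (j + 2)^2*(j + 3)*(j - 4)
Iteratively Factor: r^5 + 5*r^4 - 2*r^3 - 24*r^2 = (r)*(r^4 + 5*r^3 - 2*r^2 - 24*r) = r^2*(r^3 + 5*r^2 - 2*r - 24) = r^2*(r + 4)*(r^2 + r - 6) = r^2*(r - 2)*(r + 4)*(r + 3)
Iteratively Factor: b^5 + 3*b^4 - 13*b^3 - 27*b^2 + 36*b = (b - 3)*(b^4 + 6*b^3 + 5*b^2 - 12*b) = (b - 3)*(b + 3)*(b^3 + 3*b^2 - 4*b) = b*(b - 3)*(b + 3)*(b^2 + 3*b - 4) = b*(b - 3)*(b + 3)*(b + 4)*(b - 1)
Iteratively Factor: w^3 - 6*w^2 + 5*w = (w)*(w^2 - 6*w + 5) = w*(w - 5)*(w - 1)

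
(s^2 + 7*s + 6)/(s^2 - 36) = (s + 1)/(s - 6)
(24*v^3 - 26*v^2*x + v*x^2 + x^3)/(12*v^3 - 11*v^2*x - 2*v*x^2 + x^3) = (6*v + x)/(3*v + x)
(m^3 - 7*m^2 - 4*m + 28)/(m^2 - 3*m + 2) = (m^2 - 5*m - 14)/(m - 1)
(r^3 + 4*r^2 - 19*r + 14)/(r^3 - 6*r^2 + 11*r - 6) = (r + 7)/(r - 3)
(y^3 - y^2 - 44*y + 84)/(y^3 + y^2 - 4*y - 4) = (y^2 + y - 42)/(y^2 + 3*y + 2)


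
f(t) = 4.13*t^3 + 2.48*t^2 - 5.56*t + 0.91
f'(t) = 12.39*t^2 + 4.96*t - 5.56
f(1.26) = 6.10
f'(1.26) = 20.36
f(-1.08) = 4.60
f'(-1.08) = 3.53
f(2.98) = 115.66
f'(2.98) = 119.25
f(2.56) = 72.22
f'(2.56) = 88.34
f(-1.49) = 1.04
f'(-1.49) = 14.56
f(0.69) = -0.39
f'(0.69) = 3.76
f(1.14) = 3.91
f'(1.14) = 16.20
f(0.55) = -0.71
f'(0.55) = 0.92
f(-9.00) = -2758.94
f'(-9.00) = 953.39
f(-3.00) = -71.60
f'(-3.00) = 91.07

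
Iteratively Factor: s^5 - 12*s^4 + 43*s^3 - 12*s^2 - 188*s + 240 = (s - 5)*(s^4 - 7*s^3 + 8*s^2 + 28*s - 48) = (s - 5)*(s - 4)*(s^3 - 3*s^2 - 4*s + 12) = (s - 5)*(s - 4)*(s + 2)*(s^2 - 5*s + 6) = (s - 5)*(s - 4)*(s - 2)*(s + 2)*(s - 3)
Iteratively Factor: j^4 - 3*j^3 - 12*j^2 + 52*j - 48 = (j - 3)*(j^3 - 12*j + 16) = (j - 3)*(j + 4)*(j^2 - 4*j + 4) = (j - 3)*(j - 2)*(j + 4)*(j - 2)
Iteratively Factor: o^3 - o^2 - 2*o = (o)*(o^2 - o - 2) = o*(o - 2)*(o + 1)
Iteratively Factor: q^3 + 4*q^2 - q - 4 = (q + 1)*(q^2 + 3*q - 4) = (q + 1)*(q + 4)*(q - 1)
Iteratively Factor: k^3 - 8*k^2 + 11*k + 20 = (k - 4)*(k^2 - 4*k - 5) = (k - 4)*(k + 1)*(k - 5)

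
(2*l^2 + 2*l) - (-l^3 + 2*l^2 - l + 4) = l^3 + 3*l - 4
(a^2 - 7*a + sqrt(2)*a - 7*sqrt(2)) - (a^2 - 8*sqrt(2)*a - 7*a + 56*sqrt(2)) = 9*sqrt(2)*a - 63*sqrt(2)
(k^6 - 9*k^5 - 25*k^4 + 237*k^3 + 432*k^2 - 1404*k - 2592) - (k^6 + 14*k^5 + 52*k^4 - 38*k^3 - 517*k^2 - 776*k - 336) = -23*k^5 - 77*k^4 + 275*k^3 + 949*k^2 - 628*k - 2256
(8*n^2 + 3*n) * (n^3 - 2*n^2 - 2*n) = 8*n^5 - 13*n^4 - 22*n^3 - 6*n^2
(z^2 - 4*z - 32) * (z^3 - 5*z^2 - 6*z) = z^5 - 9*z^4 - 18*z^3 + 184*z^2 + 192*z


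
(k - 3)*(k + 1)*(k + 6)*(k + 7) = k^4 + 11*k^3 + 13*k^2 - 123*k - 126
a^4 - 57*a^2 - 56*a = a*(a - 8)*(a + 1)*(a + 7)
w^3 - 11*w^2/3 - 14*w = w*(w - 6)*(w + 7/3)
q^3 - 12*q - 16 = (q - 4)*(q + 2)^2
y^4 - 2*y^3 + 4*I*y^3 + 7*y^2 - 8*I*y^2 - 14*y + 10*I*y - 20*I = (y - 2)*(y - 2*I)*(y + I)*(y + 5*I)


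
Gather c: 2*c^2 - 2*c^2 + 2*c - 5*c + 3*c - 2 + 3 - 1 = 0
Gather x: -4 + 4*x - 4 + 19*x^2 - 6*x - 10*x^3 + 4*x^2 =-10*x^3 + 23*x^2 - 2*x - 8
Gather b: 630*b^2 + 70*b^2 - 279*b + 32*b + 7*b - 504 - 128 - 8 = 700*b^2 - 240*b - 640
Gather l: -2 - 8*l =-8*l - 2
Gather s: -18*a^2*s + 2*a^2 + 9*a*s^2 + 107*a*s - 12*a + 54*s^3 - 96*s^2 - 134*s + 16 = 2*a^2 - 12*a + 54*s^3 + s^2*(9*a - 96) + s*(-18*a^2 + 107*a - 134) + 16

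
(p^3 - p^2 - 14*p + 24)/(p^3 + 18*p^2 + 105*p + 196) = (p^2 - 5*p + 6)/(p^2 + 14*p + 49)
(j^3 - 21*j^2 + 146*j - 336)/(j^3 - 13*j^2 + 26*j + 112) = (j - 6)/(j + 2)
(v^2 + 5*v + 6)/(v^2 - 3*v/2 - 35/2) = 2*(v^2 + 5*v + 6)/(2*v^2 - 3*v - 35)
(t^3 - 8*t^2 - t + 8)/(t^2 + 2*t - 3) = (t^2 - 7*t - 8)/(t + 3)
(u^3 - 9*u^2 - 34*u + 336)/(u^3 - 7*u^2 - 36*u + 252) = (u - 8)/(u - 6)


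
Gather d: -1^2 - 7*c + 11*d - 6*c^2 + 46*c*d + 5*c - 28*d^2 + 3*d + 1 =-6*c^2 - 2*c - 28*d^2 + d*(46*c + 14)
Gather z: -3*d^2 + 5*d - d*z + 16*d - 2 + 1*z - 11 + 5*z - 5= -3*d^2 + 21*d + z*(6 - d) - 18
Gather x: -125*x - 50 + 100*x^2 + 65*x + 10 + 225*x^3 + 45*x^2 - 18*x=225*x^3 + 145*x^2 - 78*x - 40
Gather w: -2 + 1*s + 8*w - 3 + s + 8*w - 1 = 2*s + 16*w - 6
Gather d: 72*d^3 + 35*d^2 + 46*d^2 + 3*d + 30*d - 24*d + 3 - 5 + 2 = 72*d^3 + 81*d^2 + 9*d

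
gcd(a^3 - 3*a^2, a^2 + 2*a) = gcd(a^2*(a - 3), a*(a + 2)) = a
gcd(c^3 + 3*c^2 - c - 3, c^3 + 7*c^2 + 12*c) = c + 3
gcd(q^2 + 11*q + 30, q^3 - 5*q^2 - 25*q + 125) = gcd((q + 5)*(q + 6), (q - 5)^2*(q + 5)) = q + 5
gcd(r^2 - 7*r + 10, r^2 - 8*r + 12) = r - 2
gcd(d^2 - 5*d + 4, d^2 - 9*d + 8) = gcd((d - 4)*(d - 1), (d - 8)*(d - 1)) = d - 1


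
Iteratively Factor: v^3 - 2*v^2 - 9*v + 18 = (v + 3)*(v^2 - 5*v + 6) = (v - 3)*(v + 3)*(v - 2)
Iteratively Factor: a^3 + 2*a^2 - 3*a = (a + 3)*(a^2 - a) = (a - 1)*(a + 3)*(a)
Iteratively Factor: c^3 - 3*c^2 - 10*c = (c - 5)*(c^2 + 2*c) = (c - 5)*(c + 2)*(c)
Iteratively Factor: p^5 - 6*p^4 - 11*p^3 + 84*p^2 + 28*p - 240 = (p + 3)*(p^4 - 9*p^3 + 16*p^2 + 36*p - 80) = (p - 5)*(p + 3)*(p^3 - 4*p^2 - 4*p + 16) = (p - 5)*(p + 2)*(p + 3)*(p^2 - 6*p + 8) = (p - 5)*(p - 4)*(p + 2)*(p + 3)*(p - 2)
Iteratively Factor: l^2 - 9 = (l + 3)*(l - 3)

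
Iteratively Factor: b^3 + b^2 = (b + 1)*(b^2) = b*(b + 1)*(b)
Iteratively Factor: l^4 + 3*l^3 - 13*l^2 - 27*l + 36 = (l - 1)*(l^3 + 4*l^2 - 9*l - 36) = (l - 1)*(l + 3)*(l^2 + l - 12) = (l - 3)*(l - 1)*(l + 3)*(l + 4)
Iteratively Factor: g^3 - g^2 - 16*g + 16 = (g - 4)*(g^2 + 3*g - 4) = (g - 4)*(g + 4)*(g - 1)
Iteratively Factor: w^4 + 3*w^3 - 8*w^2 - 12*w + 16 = (w + 4)*(w^3 - w^2 - 4*w + 4) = (w - 1)*(w + 4)*(w^2 - 4) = (w - 2)*(w - 1)*(w + 4)*(w + 2)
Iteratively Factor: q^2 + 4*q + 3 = (q + 1)*(q + 3)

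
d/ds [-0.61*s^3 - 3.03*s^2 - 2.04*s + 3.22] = -1.83*s^2 - 6.06*s - 2.04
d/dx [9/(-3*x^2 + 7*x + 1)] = 9*(6*x - 7)/(-3*x^2 + 7*x + 1)^2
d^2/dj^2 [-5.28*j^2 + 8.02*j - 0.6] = -10.5600000000000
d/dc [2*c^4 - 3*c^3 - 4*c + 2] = 8*c^3 - 9*c^2 - 4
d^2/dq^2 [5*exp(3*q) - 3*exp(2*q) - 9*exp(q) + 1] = (45*exp(2*q) - 12*exp(q) - 9)*exp(q)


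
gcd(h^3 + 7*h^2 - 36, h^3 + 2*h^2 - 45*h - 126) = h^2 + 9*h + 18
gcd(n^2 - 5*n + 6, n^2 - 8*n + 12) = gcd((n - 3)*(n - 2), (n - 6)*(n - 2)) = n - 2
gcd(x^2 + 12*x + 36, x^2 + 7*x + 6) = x + 6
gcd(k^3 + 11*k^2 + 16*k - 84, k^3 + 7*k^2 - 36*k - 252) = k^2 + 13*k + 42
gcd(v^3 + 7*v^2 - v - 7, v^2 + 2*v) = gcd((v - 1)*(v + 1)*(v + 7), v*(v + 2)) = 1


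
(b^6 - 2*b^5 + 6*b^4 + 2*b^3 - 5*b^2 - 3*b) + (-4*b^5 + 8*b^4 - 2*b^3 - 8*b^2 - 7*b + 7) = b^6 - 6*b^5 + 14*b^4 - 13*b^2 - 10*b + 7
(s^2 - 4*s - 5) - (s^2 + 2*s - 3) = -6*s - 2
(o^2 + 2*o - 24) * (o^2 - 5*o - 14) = o^4 - 3*o^3 - 48*o^2 + 92*o + 336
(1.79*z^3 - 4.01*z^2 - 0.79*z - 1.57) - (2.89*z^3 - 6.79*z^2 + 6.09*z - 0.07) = -1.1*z^3 + 2.78*z^2 - 6.88*z - 1.5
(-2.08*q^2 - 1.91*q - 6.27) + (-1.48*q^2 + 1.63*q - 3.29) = -3.56*q^2 - 0.28*q - 9.56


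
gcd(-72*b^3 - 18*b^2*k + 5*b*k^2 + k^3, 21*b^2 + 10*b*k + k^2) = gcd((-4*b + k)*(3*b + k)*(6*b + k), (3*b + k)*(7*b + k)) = 3*b + k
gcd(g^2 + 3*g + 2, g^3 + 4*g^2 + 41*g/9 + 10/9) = g + 2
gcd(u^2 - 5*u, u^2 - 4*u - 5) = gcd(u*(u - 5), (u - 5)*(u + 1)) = u - 5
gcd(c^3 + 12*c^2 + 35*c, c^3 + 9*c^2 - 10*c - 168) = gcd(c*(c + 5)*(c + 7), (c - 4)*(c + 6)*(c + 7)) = c + 7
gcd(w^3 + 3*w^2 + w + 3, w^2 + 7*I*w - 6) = w + I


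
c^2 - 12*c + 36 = (c - 6)^2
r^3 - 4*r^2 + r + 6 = (r - 3)*(r - 2)*(r + 1)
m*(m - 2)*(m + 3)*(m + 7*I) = m^4 + m^3 + 7*I*m^3 - 6*m^2 + 7*I*m^2 - 42*I*m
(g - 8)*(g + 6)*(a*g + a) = a*g^3 - a*g^2 - 50*a*g - 48*a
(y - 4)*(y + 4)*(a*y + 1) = a*y^3 - 16*a*y + y^2 - 16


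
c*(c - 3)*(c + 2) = c^3 - c^2 - 6*c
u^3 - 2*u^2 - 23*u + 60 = (u - 4)*(u - 3)*(u + 5)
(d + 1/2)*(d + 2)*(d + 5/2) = d^3 + 5*d^2 + 29*d/4 + 5/2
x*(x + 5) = x^2 + 5*x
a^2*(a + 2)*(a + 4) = a^4 + 6*a^3 + 8*a^2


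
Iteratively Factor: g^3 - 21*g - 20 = (g + 1)*(g^2 - g - 20) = (g - 5)*(g + 1)*(g + 4)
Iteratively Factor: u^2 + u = (u)*(u + 1)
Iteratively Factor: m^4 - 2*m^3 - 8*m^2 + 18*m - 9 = (m - 3)*(m^3 + m^2 - 5*m + 3) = (m - 3)*(m - 1)*(m^2 + 2*m - 3) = (m - 3)*(m - 1)^2*(m + 3)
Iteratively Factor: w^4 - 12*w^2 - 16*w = (w + 2)*(w^3 - 2*w^2 - 8*w) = (w - 4)*(w + 2)*(w^2 + 2*w) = (w - 4)*(w + 2)^2*(w)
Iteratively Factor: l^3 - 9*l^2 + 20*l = (l - 4)*(l^2 - 5*l) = (l - 5)*(l - 4)*(l)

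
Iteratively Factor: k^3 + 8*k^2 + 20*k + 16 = (k + 2)*(k^2 + 6*k + 8) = (k + 2)*(k + 4)*(k + 2)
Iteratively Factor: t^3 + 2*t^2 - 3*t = (t - 1)*(t^2 + 3*t) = t*(t - 1)*(t + 3)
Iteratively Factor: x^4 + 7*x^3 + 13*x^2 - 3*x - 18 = (x + 3)*(x^3 + 4*x^2 + x - 6) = (x + 2)*(x + 3)*(x^2 + 2*x - 3) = (x + 2)*(x + 3)^2*(x - 1)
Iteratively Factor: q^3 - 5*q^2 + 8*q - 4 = (q - 2)*(q^2 - 3*q + 2) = (q - 2)*(q - 1)*(q - 2)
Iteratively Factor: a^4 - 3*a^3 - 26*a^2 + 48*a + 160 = (a + 2)*(a^3 - 5*a^2 - 16*a + 80) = (a - 5)*(a + 2)*(a^2 - 16) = (a - 5)*(a + 2)*(a + 4)*(a - 4)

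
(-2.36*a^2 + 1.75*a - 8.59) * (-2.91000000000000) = 6.8676*a^2 - 5.0925*a + 24.9969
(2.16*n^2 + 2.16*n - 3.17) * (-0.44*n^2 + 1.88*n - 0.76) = -0.9504*n^4 + 3.1104*n^3 + 3.814*n^2 - 7.6012*n + 2.4092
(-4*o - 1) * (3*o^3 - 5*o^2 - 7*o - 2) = -12*o^4 + 17*o^3 + 33*o^2 + 15*o + 2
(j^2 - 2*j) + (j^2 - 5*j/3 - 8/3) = 2*j^2 - 11*j/3 - 8/3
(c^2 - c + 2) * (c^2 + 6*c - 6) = c^4 + 5*c^3 - 10*c^2 + 18*c - 12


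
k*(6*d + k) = 6*d*k + k^2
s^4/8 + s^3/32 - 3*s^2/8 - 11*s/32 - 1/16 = (s/4 + 1/4)*(s/2 + 1/2)*(s - 2)*(s + 1/4)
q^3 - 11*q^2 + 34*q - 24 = (q - 6)*(q - 4)*(q - 1)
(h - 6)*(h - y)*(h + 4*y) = h^3 + 3*h^2*y - 6*h^2 - 4*h*y^2 - 18*h*y + 24*y^2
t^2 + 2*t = t*(t + 2)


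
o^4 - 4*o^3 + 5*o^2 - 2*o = o*(o - 2)*(o - 1)^2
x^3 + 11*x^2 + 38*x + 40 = (x + 2)*(x + 4)*(x + 5)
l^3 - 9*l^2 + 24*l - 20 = (l - 5)*(l - 2)^2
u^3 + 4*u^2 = u^2*(u + 4)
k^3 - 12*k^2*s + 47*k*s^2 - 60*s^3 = (k - 5*s)*(k - 4*s)*(k - 3*s)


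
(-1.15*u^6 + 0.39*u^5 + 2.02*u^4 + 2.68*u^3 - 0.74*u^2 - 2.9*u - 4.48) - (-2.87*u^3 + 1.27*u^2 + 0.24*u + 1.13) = -1.15*u^6 + 0.39*u^5 + 2.02*u^4 + 5.55*u^3 - 2.01*u^2 - 3.14*u - 5.61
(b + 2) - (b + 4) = -2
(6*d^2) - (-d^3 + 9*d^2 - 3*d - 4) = d^3 - 3*d^2 + 3*d + 4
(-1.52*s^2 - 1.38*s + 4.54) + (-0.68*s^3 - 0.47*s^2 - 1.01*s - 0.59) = -0.68*s^3 - 1.99*s^2 - 2.39*s + 3.95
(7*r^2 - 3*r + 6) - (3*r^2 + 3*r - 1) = 4*r^2 - 6*r + 7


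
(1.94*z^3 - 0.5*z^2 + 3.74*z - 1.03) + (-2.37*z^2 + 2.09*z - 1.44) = 1.94*z^3 - 2.87*z^2 + 5.83*z - 2.47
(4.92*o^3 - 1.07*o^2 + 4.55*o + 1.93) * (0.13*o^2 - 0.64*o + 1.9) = 0.6396*o^5 - 3.2879*o^4 + 10.6243*o^3 - 4.6941*o^2 + 7.4098*o + 3.667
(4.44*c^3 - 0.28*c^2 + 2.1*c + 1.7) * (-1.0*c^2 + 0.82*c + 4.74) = -4.44*c^5 + 3.9208*c^4 + 18.716*c^3 - 1.3052*c^2 + 11.348*c + 8.058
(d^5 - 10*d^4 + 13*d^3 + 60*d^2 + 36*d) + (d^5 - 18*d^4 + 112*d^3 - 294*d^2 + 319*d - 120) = 2*d^5 - 28*d^4 + 125*d^3 - 234*d^2 + 355*d - 120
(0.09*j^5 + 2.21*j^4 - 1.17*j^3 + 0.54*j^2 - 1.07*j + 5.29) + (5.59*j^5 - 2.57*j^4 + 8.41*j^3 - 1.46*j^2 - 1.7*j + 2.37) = 5.68*j^5 - 0.36*j^4 + 7.24*j^3 - 0.92*j^2 - 2.77*j + 7.66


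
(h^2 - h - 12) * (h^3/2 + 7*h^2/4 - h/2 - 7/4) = h^5/2 + 5*h^4/4 - 33*h^3/4 - 89*h^2/4 + 31*h/4 + 21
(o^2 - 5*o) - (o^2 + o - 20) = 20 - 6*o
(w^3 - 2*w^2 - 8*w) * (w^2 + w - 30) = w^5 - w^4 - 40*w^3 + 52*w^2 + 240*w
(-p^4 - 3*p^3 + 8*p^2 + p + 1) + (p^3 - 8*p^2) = -p^4 - 2*p^3 + p + 1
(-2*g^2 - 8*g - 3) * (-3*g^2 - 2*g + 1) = 6*g^4 + 28*g^3 + 23*g^2 - 2*g - 3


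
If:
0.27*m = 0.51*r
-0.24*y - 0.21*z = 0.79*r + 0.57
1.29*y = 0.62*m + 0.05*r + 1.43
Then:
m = -0.389965705576019*z - 1.55252127524451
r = -0.206452432363775*z - 0.821923028070621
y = 0.330496634065794 - 0.195427410135908*z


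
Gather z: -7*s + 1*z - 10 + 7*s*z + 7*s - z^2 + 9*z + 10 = -z^2 + z*(7*s + 10)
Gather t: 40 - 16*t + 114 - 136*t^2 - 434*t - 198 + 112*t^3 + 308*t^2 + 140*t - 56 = 112*t^3 + 172*t^2 - 310*t - 100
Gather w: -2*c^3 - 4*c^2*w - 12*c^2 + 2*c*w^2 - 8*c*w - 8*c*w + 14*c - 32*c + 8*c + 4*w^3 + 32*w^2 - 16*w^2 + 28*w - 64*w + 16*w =-2*c^3 - 12*c^2 - 10*c + 4*w^3 + w^2*(2*c + 16) + w*(-4*c^2 - 16*c - 20)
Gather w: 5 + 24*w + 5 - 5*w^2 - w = -5*w^2 + 23*w + 10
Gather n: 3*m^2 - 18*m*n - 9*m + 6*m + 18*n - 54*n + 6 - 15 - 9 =3*m^2 - 3*m + n*(-18*m - 36) - 18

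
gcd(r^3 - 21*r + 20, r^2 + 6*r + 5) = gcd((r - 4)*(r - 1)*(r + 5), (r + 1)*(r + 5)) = r + 5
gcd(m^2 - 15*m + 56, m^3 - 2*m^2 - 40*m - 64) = m - 8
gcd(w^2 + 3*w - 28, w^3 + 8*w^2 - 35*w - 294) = w + 7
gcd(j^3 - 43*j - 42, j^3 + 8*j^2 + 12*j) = j + 6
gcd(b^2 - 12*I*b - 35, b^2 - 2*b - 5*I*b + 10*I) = b - 5*I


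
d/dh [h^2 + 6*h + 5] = 2*h + 6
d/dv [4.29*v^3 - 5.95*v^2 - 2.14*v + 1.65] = 12.87*v^2 - 11.9*v - 2.14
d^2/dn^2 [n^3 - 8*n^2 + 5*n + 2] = 6*n - 16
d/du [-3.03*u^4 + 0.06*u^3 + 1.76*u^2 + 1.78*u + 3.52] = -12.12*u^3 + 0.18*u^2 + 3.52*u + 1.78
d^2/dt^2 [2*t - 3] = 0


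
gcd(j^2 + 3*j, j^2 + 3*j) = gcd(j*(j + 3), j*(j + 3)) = j^2 + 3*j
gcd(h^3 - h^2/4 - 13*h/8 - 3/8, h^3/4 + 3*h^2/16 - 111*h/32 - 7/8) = h + 1/4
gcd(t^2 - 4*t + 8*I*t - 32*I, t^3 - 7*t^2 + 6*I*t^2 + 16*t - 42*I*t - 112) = t + 8*I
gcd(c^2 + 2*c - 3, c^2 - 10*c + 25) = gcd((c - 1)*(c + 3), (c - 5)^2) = 1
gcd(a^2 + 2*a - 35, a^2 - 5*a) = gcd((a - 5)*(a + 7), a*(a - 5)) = a - 5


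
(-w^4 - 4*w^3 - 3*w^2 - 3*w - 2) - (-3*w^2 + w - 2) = -w^4 - 4*w^3 - 4*w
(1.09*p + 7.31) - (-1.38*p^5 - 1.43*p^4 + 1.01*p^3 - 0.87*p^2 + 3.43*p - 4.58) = 1.38*p^5 + 1.43*p^4 - 1.01*p^3 + 0.87*p^2 - 2.34*p + 11.89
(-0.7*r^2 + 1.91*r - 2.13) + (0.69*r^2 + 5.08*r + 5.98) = -0.01*r^2 + 6.99*r + 3.85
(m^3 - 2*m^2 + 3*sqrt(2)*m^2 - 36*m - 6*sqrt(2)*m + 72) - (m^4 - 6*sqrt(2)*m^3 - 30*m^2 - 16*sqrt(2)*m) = -m^4 + m^3 + 6*sqrt(2)*m^3 + 3*sqrt(2)*m^2 + 28*m^2 - 36*m + 10*sqrt(2)*m + 72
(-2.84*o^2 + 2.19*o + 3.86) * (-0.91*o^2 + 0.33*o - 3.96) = 2.5844*o^4 - 2.9301*o^3 + 8.4565*o^2 - 7.3986*o - 15.2856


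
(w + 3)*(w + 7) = w^2 + 10*w + 21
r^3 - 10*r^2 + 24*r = r*(r - 6)*(r - 4)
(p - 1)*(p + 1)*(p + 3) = p^3 + 3*p^2 - p - 3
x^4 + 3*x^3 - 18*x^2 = x^2*(x - 3)*(x + 6)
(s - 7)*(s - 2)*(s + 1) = s^3 - 8*s^2 + 5*s + 14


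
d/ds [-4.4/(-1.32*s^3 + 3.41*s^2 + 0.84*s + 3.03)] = (-17.424*s^2 + 30.008*s + 3.696)/(-1.32*s^3 + 3.41*s^2 + 0.84*s + 3.03)^2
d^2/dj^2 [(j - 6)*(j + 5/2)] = 2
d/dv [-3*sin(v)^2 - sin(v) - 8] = -(6*sin(v) + 1)*cos(v)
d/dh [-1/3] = 0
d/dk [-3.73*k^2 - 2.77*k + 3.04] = -7.46*k - 2.77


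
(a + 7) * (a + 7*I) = a^2 + 7*a + 7*I*a + 49*I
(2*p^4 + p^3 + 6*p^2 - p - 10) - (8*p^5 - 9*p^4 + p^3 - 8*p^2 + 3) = -8*p^5 + 11*p^4 + 14*p^2 - p - 13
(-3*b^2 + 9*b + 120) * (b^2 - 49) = -3*b^4 + 9*b^3 + 267*b^2 - 441*b - 5880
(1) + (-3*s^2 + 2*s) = -3*s^2 + 2*s + 1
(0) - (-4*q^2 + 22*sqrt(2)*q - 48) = 4*q^2 - 22*sqrt(2)*q + 48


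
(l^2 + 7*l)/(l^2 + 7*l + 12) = l*(l + 7)/(l^2 + 7*l + 12)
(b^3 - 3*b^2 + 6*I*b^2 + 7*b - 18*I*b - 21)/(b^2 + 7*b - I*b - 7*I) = (b^2 + b*(-3 + 7*I) - 21*I)/(b + 7)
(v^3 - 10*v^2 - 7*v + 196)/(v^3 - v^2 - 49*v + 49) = (v^2 - 3*v - 28)/(v^2 + 6*v - 7)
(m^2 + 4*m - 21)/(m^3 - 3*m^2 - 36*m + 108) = (m + 7)/(m^2 - 36)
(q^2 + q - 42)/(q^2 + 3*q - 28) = (q - 6)/(q - 4)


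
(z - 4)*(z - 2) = z^2 - 6*z + 8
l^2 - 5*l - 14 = (l - 7)*(l + 2)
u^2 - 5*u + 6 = (u - 3)*(u - 2)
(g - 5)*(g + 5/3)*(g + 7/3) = g^3 - g^2 - 145*g/9 - 175/9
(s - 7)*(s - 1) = s^2 - 8*s + 7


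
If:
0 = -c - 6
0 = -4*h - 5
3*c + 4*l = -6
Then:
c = -6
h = -5/4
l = 3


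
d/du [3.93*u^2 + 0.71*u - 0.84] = 7.86*u + 0.71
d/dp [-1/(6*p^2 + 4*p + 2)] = (3*p + 1)/(3*p^2 + 2*p + 1)^2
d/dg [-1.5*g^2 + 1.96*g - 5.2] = 1.96 - 3.0*g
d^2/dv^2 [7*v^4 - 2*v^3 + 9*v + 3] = 12*v*(7*v - 1)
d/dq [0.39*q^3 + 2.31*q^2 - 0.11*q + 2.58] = 1.17*q^2 + 4.62*q - 0.11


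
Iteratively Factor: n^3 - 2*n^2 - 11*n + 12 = (n - 4)*(n^2 + 2*n - 3) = (n - 4)*(n - 1)*(n + 3)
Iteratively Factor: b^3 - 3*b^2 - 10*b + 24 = (b - 2)*(b^2 - b - 12) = (b - 4)*(b - 2)*(b + 3)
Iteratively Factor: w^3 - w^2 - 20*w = (w + 4)*(w^2 - 5*w) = (w - 5)*(w + 4)*(w)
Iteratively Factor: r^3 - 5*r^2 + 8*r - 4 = (r - 2)*(r^2 - 3*r + 2) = (r - 2)*(r - 1)*(r - 2)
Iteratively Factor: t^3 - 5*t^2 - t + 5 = (t - 1)*(t^2 - 4*t - 5) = (t - 1)*(t + 1)*(t - 5)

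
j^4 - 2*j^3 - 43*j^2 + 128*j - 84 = (j - 6)*(j - 2)*(j - 1)*(j + 7)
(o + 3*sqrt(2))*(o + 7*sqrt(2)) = o^2 + 10*sqrt(2)*o + 42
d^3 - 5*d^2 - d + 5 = (d - 5)*(d - 1)*(d + 1)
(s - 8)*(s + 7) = s^2 - s - 56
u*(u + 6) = u^2 + 6*u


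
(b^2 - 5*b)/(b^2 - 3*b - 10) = b/(b + 2)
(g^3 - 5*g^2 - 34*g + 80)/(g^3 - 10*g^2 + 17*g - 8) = (g^2 + 3*g - 10)/(g^2 - 2*g + 1)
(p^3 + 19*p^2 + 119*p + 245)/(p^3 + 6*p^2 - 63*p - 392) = (p + 5)/(p - 8)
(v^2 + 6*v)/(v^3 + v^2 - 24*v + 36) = v/(v^2 - 5*v + 6)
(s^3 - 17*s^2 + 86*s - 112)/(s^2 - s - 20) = (-s^3 + 17*s^2 - 86*s + 112)/(-s^2 + s + 20)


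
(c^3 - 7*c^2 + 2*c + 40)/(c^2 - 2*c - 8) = c - 5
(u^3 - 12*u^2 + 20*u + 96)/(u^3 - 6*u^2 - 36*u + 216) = (u^2 - 6*u - 16)/(u^2 - 36)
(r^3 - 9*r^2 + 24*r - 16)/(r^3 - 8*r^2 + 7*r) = (r^2 - 8*r + 16)/(r*(r - 7))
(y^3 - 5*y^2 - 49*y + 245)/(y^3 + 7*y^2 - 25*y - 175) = (y - 7)/(y + 5)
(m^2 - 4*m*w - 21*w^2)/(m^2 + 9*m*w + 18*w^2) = (m - 7*w)/(m + 6*w)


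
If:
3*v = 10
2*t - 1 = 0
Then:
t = 1/2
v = 10/3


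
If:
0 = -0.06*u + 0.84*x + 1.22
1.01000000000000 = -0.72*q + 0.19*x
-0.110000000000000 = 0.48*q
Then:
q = -0.23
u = 82.60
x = 4.45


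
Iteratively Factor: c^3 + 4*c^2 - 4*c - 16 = (c + 2)*(c^2 + 2*c - 8) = (c + 2)*(c + 4)*(c - 2)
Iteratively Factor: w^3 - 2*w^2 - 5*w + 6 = (w + 2)*(w^2 - 4*w + 3) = (w - 1)*(w + 2)*(w - 3)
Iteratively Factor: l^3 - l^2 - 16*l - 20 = (l + 2)*(l^2 - 3*l - 10) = (l + 2)^2*(l - 5)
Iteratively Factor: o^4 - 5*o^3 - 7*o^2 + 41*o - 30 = (o - 2)*(o^3 - 3*o^2 - 13*o + 15) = (o - 2)*(o + 3)*(o^2 - 6*o + 5) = (o - 5)*(o - 2)*(o + 3)*(o - 1)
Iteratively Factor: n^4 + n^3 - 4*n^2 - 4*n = (n)*(n^3 + n^2 - 4*n - 4) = n*(n + 1)*(n^2 - 4) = n*(n - 2)*(n + 1)*(n + 2)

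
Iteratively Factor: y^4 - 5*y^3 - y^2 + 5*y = (y - 5)*(y^3 - y) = (y - 5)*(y - 1)*(y^2 + y) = (y - 5)*(y - 1)*(y + 1)*(y)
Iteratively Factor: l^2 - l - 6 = (l + 2)*(l - 3)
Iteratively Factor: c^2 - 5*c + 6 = (c - 2)*(c - 3)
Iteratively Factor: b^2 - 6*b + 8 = (b - 4)*(b - 2)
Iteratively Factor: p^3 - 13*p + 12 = (p - 1)*(p^2 + p - 12) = (p - 1)*(p + 4)*(p - 3)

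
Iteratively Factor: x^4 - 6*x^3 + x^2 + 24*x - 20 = (x - 2)*(x^3 - 4*x^2 - 7*x + 10) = (x - 2)*(x - 1)*(x^2 - 3*x - 10) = (x - 5)*(x - 2)*(x - 1)*(x + 2)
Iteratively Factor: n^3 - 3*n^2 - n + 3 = (n - 1)*(n^2 - 2*n - 3) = (n - 1)*(n + 1)*(n - 3)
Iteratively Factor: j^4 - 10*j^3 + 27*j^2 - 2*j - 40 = (j - 2)*(j^3 - 8*j^2 + 11*j + 20) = (j - 2)*(j + 1)*(j^2 - 9*j + 20) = (j - 5)*(j - 2)*(j + 1)*(j - 4)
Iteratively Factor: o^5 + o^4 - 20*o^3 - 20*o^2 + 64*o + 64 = (o - 2)*(o^4 + 3*o^3 - 14*o^2 - 48*o - 32) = (o - 4)*(o - 2)*(o^3 + 7*o^2 + 14*o + 8) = (o - 4)*(o - 2)*(o + 2)*(o^2 + 5*o + 4) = (o - 4)*(o - 2)*(o + 2)*(o + 4)*(o + 1)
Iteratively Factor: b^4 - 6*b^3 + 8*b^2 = (b - 2)*(b^3 - 4*b^2) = b*(b - 2)*(b^2 - 4*b) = b*(b - 4)*(b - 2)*(b)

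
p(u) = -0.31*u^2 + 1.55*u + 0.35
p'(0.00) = 1.55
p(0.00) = 0.35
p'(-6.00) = 5.27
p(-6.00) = -20.11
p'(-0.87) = 2.09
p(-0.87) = -1.23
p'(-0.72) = 2.00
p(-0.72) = -0.93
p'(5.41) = -1.80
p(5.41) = -0.34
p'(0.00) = 1.55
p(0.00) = 0.35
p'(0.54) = 1.22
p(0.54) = 1.10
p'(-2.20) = 2.91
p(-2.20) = -4.56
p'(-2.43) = 3.06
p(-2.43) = -5.25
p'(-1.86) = 2.70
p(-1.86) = -3.61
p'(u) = 1.55 - 0.62*u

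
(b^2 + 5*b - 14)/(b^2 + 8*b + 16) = (b^2 + 5*b - 14)/(b^2 + 8*b + 16)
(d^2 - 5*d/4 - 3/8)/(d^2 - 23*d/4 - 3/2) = (d - 3/2)/(d - 6)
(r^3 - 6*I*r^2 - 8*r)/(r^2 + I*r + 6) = r*(r - 4*I)/(r + 3*I)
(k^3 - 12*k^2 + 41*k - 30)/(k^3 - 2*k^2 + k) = (k^2 - 11*k + 30)/(k*(k - 1))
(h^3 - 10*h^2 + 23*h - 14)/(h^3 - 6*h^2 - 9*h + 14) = (h - 2)/(h + 2)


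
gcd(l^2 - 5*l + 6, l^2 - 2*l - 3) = l - 3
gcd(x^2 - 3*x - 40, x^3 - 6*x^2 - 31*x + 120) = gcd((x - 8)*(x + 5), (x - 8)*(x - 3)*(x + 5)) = x^2 - 3*x - 40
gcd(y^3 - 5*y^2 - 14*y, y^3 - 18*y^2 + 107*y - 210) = y - 7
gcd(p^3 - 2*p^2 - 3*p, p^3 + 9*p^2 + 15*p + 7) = p + 1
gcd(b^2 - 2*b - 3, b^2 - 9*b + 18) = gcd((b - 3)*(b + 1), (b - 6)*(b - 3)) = b - 3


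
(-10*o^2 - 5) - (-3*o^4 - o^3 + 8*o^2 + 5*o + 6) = 3*o^4 + o^3 - 18*o^2 - 5*o - 11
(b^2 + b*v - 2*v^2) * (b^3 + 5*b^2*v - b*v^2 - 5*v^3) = b^5 + 6*b^4*v + 2*b^3*v^2 - 16*b^2*v^3 - 3*b*v^4 + 10*v^5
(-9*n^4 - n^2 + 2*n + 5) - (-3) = -9*n^4 - n^2 + 2*n + 8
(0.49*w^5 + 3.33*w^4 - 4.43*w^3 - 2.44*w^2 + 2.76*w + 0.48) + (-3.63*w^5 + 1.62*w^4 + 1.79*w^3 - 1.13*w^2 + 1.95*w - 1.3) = -3.14*w^5 + 4.95*w^4 - 2.64*w^3 - 3.57*w^2 + 4.71*w - 0.82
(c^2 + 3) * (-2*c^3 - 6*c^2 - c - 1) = -2*c^5 - 6*c^4 - 7*c^3 - 19*c^2 - 3*c - 3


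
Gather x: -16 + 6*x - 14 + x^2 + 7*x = x^2 + 13*x - 30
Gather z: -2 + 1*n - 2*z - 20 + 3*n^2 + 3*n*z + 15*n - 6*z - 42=3*n^2 + 16*n + z*(3*n - 8) - 64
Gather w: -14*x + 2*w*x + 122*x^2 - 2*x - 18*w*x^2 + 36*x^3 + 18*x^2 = w*(-18*x^2 + 2*x) + 36*x^3 + 140*x^2 - 16*x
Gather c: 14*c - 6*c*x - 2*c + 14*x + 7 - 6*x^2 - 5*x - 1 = c*(12 - 6*x) - 6*x^2 + 9*x + 6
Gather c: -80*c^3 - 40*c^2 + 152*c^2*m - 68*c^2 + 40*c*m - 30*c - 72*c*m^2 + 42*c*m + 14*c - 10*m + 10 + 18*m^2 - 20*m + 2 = -80*c^3 + c^2*(152*m - 108) + c*(-72*m^2 + 82*m - 16) + 18*m^2 - 30*m + 12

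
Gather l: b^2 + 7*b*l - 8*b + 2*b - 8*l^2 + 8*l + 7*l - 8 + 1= b^2 - 6*b - 8*l^2 + l*(7*b + 15) - 7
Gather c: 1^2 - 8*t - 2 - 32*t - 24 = -40*t - 25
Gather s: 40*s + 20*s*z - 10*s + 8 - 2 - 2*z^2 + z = s*(20*z + 30) - 2*z^2 + z + 6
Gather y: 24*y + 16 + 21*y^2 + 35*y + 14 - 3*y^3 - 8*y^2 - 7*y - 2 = -3*y^3 + 13*y^2 + 52*y + 28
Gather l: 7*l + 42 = 7*l + 42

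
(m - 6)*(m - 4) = m^2 - 10*m + 24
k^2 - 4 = (k - 2)*(k + 2)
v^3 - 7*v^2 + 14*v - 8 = (v - 4)*(v - 2)*(v - 1)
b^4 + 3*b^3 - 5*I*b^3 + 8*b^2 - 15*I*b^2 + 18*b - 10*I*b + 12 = (b + 1)*(b + 2)*(b - 6*I)*(b + I)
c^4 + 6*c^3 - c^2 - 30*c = c*(c - 2)*(c + 3)*(c + 5)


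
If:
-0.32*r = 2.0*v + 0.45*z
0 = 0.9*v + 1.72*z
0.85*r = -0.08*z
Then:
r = 0.00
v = 0.00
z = 0.00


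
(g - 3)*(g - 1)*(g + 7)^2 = g^4 + 10*g^3 - 4*g^2 - 154*g + 147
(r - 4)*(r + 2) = r^2 - 2*r - 8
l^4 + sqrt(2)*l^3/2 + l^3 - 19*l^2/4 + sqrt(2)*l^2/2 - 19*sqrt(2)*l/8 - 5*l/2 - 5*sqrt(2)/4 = (l - 2)*(l + 1/2)*(l + 5/2)*(l + sqrt(2)/2)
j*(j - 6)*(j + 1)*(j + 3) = j^4 - 2*j^3 - 21*j^2 - 18*j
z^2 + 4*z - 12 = (z - 2)*(z + 6)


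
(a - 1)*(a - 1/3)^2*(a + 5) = a^4 + 10*a^3/3 - 68*a^2/9 + 34*a/9 - 5/9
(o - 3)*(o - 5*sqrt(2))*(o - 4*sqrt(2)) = o^3 - 9*sqrt(2)*o^2 - 3*o^2 + 27*sqrt(2)*o + 40*o - 120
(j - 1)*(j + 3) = j^2 + 2*j - 3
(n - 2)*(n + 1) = n^2 - n - 2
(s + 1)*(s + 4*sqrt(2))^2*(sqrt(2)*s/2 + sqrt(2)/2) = sqrt(2)*s^4/2 + sqrt(2)*s^3 + 8*s^3 + 16*s^2 + 33*sqrt(2)*s^2/2 + 8*s + 32*sqrt(2)*s + 16*sqrt(2)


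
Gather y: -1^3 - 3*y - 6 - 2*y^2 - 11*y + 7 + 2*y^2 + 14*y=0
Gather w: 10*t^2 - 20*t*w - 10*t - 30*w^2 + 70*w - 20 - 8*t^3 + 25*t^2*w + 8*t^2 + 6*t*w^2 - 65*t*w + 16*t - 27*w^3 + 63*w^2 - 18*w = -8*t^3 + 18*t^2 + 6*t - 27*w^3 + w^2*(6*t + 33) + w*(25*t^2 - 85*t + 52) - 20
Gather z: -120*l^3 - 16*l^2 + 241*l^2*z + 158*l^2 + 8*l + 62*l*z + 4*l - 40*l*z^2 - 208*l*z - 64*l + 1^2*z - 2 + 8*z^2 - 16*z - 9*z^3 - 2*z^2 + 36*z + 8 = -120*l^3 + 142*l^2 - 52*l - 9*z^3 + z^2*(6 - 40*l) + z*(241*l^2 - 146*l + 21) + 6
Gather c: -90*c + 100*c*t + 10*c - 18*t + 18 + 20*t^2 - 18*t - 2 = c*(100*t - 80) + 20*t^2 - 36*t + 16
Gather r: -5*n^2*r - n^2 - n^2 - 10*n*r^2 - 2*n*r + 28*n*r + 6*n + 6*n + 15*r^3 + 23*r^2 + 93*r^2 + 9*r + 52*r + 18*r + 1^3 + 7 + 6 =-2*n^2 + 12*n + 15*r^3 + r^2*(116 - 10*n) + r*(-5*n^2 + 26*n + 79) + 14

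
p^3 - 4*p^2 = p^2*(p - 4)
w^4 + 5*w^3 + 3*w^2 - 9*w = w*(w - 1)*(w + 3)^2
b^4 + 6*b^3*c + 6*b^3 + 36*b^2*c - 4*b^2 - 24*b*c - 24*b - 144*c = (b - 2)*(b + 2)*(b + 6)*(b + 6*c)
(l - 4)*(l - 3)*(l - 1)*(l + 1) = l^4 - 7*l^3 + 11*l^2 + 7*l - 12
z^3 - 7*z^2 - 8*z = z*(z - 8)*(z + 1)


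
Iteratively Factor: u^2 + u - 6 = (u - 2)*(u + 3)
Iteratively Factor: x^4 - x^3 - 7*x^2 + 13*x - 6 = (x + 3)*(x^3 - 4*x^2 + 5*x - 2) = (x - 1)*(x + 3)*(x^2 - 3*x + 2) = (x - 1)^2*(x + 3)*(x - 2)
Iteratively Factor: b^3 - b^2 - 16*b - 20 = (b - 5)*(b^2 + 4*b + 4) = (b - 5)*(b + 2)*(b + 2)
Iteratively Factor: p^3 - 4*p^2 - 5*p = (p + 1)*(p^2 - 5*p) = (p - 5)*(p + 1)*(p)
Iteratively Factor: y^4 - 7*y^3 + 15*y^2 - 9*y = (y - 3)*(y^3 - 4*y^2 + 3*y) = (y - 3)^2*(y^2 - y) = y*(y - 3)^2*(y - 1)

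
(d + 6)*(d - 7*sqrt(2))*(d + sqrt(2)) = d^3 - 6*sqrt(2)*d^2 + 6*d^2 - 36*sqrt(2)*d - 14*d - 84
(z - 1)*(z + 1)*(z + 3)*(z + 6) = z^4 + 9*z^3 + 17*z^2 - 9*z - 18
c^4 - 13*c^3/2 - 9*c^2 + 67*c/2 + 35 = (c - 7)*(c - 5/2)*(c + 1)*(c + 2)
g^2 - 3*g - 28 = (g - 7)*(g + 4)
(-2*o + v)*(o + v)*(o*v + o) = -2*o^3*v - 2*o^3 - o^2*v^2 - o^2*v + o*v^3 + o*v^2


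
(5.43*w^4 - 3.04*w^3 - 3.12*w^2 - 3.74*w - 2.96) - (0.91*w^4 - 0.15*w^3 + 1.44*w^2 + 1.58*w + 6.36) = 4.52*w^4 - 2.89*w^3 - 4.56*w^2 - 5.32*w - 9.32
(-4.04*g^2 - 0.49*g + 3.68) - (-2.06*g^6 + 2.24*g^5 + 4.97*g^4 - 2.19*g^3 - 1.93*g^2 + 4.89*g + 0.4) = 2.06*g^6 - 2.24*g^5 - 4.97*g^4 + 2.19*g^3 - 2.11*g^2 - 5.38*g + 3.28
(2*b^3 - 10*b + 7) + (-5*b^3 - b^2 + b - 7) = -3*b^3 - b^2 - 9*b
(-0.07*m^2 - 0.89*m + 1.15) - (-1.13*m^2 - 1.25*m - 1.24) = 1.06*m^2 + 0.36*m + 2.39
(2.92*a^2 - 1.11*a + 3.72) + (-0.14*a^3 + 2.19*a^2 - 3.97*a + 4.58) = -0.14*a^3 + 5.11*a^2 - 5.08*a + 8.3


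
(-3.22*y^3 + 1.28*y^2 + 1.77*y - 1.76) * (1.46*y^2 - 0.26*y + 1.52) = -4.7012*y^5 + 2.706*y^4 - 2.643*y^3 - 1.0842*y^2 + 3.148*y - 2.6752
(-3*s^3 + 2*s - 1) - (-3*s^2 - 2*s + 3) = -3*s^3 + 3*s^2 + 4*s - 4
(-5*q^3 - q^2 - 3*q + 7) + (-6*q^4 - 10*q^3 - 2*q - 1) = -6*q^4 - 15*q^3 - q^2 - 5*q + 6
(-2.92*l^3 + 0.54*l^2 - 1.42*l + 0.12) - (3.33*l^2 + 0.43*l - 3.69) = -2.92*l^3 - 2.79*l^2 - 1.85*l + 3.81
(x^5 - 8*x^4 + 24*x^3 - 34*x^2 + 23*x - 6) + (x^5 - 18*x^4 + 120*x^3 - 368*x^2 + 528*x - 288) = 2*x^5 - 26*x^4 + 144*x^3 - 402*x^2 + 551*x - 294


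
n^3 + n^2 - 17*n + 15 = (n - 3)*(n - 1)*(n + 5)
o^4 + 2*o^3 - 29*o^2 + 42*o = o*(o - 3)*(o - 2)*(o + 7)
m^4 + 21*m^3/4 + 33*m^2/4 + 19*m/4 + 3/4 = (m + 1/4)*(m + 1)^2*(m + 3)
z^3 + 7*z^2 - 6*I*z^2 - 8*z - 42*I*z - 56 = (z + 7)*(z - 4*I)*(z - 2*I)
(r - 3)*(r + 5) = r^2 + 2*r - 15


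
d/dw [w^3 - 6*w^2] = 3*w*(w - 4)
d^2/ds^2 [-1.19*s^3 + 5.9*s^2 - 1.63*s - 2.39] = 11.8 - 7.14*s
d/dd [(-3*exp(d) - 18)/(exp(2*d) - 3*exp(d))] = 3*(exp(2*d) + 12*exp(d) - 18)*exp(-d)/(exp(2*d) - 6*exp(d) + 9)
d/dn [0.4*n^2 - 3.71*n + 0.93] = 0.8*n - 3.71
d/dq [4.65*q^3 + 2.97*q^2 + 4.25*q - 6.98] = 13.95*q^2 + 5.94*q + 4.25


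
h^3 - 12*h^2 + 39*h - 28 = (h - 7)*(h - 4)*(h - 1)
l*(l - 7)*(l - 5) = l^3 - 12*l^2 + 35*l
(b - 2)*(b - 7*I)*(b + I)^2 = b^4 - 2*b^3 - 5*I*b^3 + 13*b^2 + 10*I*b^2 - 26*b + 7*I*b - 14*I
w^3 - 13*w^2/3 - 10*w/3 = w*(w - 5)*(w + 2/3)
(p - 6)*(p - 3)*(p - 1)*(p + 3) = p^4 - 7*p^3 - 3*p^2 + 63*p - 54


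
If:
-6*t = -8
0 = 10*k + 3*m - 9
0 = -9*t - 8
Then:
No Solution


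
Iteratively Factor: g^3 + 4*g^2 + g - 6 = (g + 2)*(g^2 + 2*g - 3) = (g - 1)*(g + 2)*(g + 3)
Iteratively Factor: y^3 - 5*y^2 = (y - 5)*(y^2) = y*(y - 5)*(y)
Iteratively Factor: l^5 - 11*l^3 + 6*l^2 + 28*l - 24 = (l - 1)*(l^4 + l^3 - 10*l^2 - 4*l + 24) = (l - 1)*(l + 2)*(l^3 - l^2 - 8*l + 12) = (l - 1)*(l + 2)*(l + 3)*(l^2 - 4*l + 4) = (l - 2)*(l - 1)*(l + 2)*(l + 3)*(l - 2)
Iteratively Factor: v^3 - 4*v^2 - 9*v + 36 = (v - 3)*(v^2 - v - 12) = (v - 3)*(v + 3)*(v - 4)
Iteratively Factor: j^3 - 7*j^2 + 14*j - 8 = (j - 4)*(j^2 - 3*j + 2) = (j - 4)*(j - 1)*(j - 2)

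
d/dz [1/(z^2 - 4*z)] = 2*(2 - z)/(z^2*(z - 4)^2)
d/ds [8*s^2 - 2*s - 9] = 16*s - 2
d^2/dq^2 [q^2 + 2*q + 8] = 2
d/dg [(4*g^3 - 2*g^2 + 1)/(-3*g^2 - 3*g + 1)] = (-12*g^4 - 24*g^3 + 18*g^2 + 2*g + 3)/(9*g^4 + 18*g^3 + 3*g^2 - 6*g + 1)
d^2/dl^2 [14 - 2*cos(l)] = 2*cos(l)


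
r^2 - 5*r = r*(r - 5)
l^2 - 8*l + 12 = (l - 6)*(l - 2)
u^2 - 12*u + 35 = (u - 7)*(u - 5)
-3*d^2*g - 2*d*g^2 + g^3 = g*(-3*d + g)*(d + g)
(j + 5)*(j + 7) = j^2 + 12*j + 35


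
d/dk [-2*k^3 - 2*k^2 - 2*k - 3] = -6*k^2 - 4*k - 2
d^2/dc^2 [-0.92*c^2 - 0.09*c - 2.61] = -1.84000000000000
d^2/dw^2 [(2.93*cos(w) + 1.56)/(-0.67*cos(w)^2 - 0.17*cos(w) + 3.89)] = (0.0739049503256551*(1 - cos(w)^2)^2 + 0.0393957715763688*cos(w)^5 + 1.30955871411487*cos(w)^3 + 0.568471156147884*cos(w)^2 - 0.0454132192392511*cos(w) - 0.436241023549576)/(0.208074534161491*cos(w)^2 + 0.0527950310559006*cos(w) - 1.20807453416149)^3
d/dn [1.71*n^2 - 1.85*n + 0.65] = 3.42*n - 1.85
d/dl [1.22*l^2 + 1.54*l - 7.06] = 2.44*l + 1.54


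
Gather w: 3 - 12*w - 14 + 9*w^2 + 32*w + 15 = 9*w^2 + 20*w + 4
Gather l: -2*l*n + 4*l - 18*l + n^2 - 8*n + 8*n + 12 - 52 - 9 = l*(-2*n - 14) + n^2 - 49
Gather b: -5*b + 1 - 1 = -5*b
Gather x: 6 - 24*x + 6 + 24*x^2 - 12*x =24*x^2 - 36*x + 12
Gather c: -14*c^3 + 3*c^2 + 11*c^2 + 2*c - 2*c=-14*c^3 + 14*c^2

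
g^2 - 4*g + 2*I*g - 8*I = (g - 4)*(g + 2*I)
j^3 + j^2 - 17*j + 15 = (j - 3)*(j - 1)*(j + 5)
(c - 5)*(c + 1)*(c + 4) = c^3 - 21*c - 20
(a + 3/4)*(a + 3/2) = a^2 + 9*a/4 + 9/8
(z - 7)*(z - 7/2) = z^2 - 21*z/2 + 49/2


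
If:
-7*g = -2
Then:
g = 2/7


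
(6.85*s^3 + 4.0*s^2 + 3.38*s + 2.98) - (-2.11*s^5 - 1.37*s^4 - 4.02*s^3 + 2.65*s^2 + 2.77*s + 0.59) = 2.11*s^5 + 1.37*s^4 + 10.87*s^3 + 1.35*s^2 + 0.61*s + 2.39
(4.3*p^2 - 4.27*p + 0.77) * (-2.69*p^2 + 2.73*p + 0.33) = -11.567*p^4 + 23.2253*p^3 - 12.3094*p^2 + 0.693*p + 0.2541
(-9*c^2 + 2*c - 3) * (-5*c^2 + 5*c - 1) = 45*c^4 - 55*c^3 + 34*c^2 - 17*c + 3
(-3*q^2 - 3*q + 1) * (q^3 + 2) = -3*q^5 - 3*q^4 + q^3 - 6*q^2 - 6*q + 2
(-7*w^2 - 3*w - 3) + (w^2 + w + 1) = -6*w^2 - 2*w - 2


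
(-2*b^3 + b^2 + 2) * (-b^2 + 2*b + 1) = 2*b^5 - 5*b^4 - b^2 + 4*b + 2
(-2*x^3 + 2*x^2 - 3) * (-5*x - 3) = 10*x^4 - 4*x^3 - 6*x^2 + 15*x + 9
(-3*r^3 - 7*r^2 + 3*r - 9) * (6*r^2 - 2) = -18*r^5 - 42*r^4 + 24*r^3 - 40*r^2 - 6*r + 18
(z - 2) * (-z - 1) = -z^2 + z + 2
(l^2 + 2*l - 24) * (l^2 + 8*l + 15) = l^4 + 10*l^3 + 7*l^2 - 162*l - 360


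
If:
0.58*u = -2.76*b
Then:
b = -0.210144927536232*u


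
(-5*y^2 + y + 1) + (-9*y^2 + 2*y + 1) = -14*y^2 + 3*y + 2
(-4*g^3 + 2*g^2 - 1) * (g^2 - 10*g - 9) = -4*g^5 + 42*g^4 + 16*g^3 - 19*g^2 + 10*g + 9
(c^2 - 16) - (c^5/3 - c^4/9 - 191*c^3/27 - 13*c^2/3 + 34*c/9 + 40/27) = -c^5/3 + c^4/9 + 191*c^3/27 + 16*c^2/3 - 34*c/9 - 472/27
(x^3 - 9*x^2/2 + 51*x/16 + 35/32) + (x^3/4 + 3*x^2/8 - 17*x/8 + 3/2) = 5*x^3/4 - 33*x^2/8 + 17*x/16 + 83/32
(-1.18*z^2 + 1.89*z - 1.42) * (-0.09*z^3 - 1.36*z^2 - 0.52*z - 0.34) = 0.1062*z^5 + 1.4347*z^4 - 1.829*z^3 + 1.3496*z^2 + 0.0957999999999999*z + 0.4828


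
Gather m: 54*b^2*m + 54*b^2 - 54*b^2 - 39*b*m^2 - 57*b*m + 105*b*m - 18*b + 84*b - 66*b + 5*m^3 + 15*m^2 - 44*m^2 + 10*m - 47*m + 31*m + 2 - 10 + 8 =5*m^3 + m^2*(-39*b - 29) + m*(54*b^2 + 48*b - 6)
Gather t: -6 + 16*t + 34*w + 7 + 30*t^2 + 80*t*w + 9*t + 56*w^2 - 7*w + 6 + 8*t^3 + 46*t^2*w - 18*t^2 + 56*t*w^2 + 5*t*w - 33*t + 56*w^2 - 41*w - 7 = 8*t^3 + t^2*(46*w + 12) + t*(56*w^2 + 85*w - 8) + 112*w^2 - 14*w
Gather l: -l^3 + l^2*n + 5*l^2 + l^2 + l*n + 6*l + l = -l^3 + l^2*(n + 6) + l*(n + 7)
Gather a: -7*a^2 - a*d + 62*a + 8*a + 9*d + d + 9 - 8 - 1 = -7*a^2 + a*(70 - d) + 10*d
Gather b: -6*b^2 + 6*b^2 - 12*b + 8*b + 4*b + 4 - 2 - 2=0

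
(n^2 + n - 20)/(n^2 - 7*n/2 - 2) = 2*(n + 5)/(2*n + 1)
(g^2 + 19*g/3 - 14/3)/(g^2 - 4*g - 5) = (-3*g^2 - 19*g + 14)/(3*(-g^2 + 4*g + 5))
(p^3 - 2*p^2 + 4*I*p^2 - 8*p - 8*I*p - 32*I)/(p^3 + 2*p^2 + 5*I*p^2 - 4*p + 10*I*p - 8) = (p - 4)/(p + I)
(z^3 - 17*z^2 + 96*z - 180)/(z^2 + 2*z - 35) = (z^2 - 12*z + 36)/(z + 7)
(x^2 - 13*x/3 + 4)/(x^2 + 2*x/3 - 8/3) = (x - 3)/(x + 2)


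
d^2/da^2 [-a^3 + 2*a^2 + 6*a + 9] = 4 - 6*a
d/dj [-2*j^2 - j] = -4*j - 1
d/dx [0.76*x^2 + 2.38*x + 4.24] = 1.52*x + 2.38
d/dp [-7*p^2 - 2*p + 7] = -14*p - 2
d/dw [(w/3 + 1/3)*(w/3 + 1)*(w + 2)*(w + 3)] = 4*w^3/9 + 3*w^2 + 58*w/9 + 13/3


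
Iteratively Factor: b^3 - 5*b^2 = (b)*(b^2 - 5*b) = b*(b - 5)*(b)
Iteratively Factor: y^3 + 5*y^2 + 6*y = (y + 2)*(y^2 + 3*y) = y*(y + 2)*(y + 3)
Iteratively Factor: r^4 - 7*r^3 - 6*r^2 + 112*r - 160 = (r + 4)*(r^3 - 11*r^2 + 38*r - 40) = (r - 4)*(r + 4)*(r^2 - 7*r + 10) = (r - 5)*(r - 4)*(r + 4)*(r - 2)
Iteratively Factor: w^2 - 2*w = (w)*(w - 2)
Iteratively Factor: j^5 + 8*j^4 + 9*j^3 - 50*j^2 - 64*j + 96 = (j - 2)*(j^4 + 10*j^3 + 29*j^2 + 8*j - 48) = (j - 2)*(j + 4)*(j^3 + 6*j^2 + 5*j - 12) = (j - 2)*(j + 4)^2*(j^2 + 2*j - 3) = (j - 2)*(j - 1)*(j + 4)^2*(j + 3)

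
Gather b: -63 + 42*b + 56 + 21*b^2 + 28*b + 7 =21*b^2 + 70*b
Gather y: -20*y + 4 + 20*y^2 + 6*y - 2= 20*y^2 - 14*y + 2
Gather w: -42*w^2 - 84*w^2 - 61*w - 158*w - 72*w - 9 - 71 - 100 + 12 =-126*w^2 - 291*w - 168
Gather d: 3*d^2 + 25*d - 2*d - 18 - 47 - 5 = 3*d^2 + 23*d - 70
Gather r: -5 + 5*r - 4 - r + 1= 4*r - 8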